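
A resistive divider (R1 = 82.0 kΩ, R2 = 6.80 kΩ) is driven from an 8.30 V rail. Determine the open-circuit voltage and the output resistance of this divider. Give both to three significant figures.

V_th = 0.636 V, R_th = 6.28 kΩ

V_th is the open-circuit tap voltage: 8.30 × 6.80/(82.0 + 6.80) = 0.636 V.
With the supply zeroed, R1 and R2 appear in parallel from the tap: R_th = R1‖R2 = (82.0 × 6.80)/88.80 = 6.28 kΩ.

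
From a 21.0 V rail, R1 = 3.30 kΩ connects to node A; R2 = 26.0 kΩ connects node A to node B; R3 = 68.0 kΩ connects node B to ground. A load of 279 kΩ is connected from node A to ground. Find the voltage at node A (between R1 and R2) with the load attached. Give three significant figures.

V ≈ 20.1 V

Below node A the series string R2+R3 = 94.00 kΩ sits in parallel with the 279 kΩ load: 70.31 kΩ.
V_A = 21.0 × 70.31/(3.30 + 70.31) = 20.1 V.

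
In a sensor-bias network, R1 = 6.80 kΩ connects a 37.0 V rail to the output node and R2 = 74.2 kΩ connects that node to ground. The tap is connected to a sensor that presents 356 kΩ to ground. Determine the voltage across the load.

The load sits in parallel with R2: R2‖R_L = (74.2 × 356) / (74.2 + 356) = 61.40 kΩ.
V_out = 37.0 × 61.40 / (6.80 + 61.40) = 37.0 × 61.40/68.20 = 33.3 V.
(Unloaded it would have been 33.9 V.)

V_out ≈ 33.3 V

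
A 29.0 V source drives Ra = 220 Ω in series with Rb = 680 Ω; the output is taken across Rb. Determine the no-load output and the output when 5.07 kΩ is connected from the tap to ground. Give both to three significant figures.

Unloaded: 21.9 V; loaded: 21.2 V

Open-circuit: V = 29.0 × 680/(220 + 680) = 21.9 V.
With the load, Rb becomes Rb‖R_L = 599.6 Ω, so V = 29.0 × 599.6/819.6 = 21.2 V.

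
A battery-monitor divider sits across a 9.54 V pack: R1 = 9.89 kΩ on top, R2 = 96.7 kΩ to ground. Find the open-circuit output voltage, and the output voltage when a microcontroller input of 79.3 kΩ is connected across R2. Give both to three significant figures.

Unloaded: 8.65 V; loaded: 7.78 V

Open-circuit: V = 9.54 × 96.7/(9.89 + 96.7) = 8.65 V.
With the load, R2 becomes R2‖R_L = 43.57 kΩ, so V = 9.54 × 43.57/53.46 = 7.78 V.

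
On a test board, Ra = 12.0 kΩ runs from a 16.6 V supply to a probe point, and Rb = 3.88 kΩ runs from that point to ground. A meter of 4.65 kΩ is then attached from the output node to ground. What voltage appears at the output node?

The load sits in parallel with Rb: Rb‖R_L = (3.88 × 4.65) / (3.88 + 4.65) = 2.115 kΩ.
V_out = 16.6 × 2.115 / (12.0 + 2.115) = 16.6 × 2.115/14.12 = 2.49 V.
(Unloaded it would have been 4.06 V.)

V_out ≈ 2.49 V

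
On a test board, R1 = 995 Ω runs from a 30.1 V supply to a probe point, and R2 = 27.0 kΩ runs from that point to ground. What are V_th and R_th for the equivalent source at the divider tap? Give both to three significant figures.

V_th = 29.0 V, R_th = 960 Ω

V_th is the open-circuit tap voltage: 30.1 × 27000/(995 + 27000) = 29.0 V.
With the supply zeroed, R1 and R2 appear in parallel from the tap: R_th = R1‖R2 = (995 × 27000)/28000 = 960 Ω.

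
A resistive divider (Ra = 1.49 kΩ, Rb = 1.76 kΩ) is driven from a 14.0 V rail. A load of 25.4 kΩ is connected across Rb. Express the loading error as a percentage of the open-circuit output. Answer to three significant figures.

The divider's output (Thévenin) resistance is Ra‖Rb = 0.8069 kΩ.
Fractional drop under load = R_th/(R_th + R_L) = 0.8069 / (0.8069 + 25.4) = 0.03079.
So the output falls by 3.08 %.

3.08 %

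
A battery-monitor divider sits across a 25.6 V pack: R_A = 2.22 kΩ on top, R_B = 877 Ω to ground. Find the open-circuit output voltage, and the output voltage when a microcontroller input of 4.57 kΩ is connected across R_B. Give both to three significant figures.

Unloaded: 7.25 V; loaded: 6.37 V

Open-circuit: V = 25.6 × 877/(2220 + 877) = 7.25 V.
With the load, R_B becomes R_B‖R_L = 735.8 Ω, so V = 25.6 × 735.8/2956 = 6.37 V.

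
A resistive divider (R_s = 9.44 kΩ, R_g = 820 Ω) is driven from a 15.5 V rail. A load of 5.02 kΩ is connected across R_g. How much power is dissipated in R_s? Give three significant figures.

Total resistance from the source is R_s + (R_g‖R_L) = 10140 Ω, so I = 15.5/10140 Ω = 1.528 mA.
P = I²·R_s = (1.528 mA)² × 9.44 kΩ = 22.0 mW.

P ≈ 22.0 mW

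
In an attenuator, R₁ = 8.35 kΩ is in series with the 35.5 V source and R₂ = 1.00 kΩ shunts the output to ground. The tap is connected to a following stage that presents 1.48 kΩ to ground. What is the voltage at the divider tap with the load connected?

The load sits in parallel with R₂: R₂‖R_L = (1.00 × 1.48) / (1.00 + 1.48) = 0.5968 kΩ.
V_out = 35.5 × 0.5968 / (8.35 + 0.5968) = 35.5 × 0.5968/8.947 = 2.37 V.
(Unloaded it would have been 3.80 V.)

V_out ≈ 2.37 V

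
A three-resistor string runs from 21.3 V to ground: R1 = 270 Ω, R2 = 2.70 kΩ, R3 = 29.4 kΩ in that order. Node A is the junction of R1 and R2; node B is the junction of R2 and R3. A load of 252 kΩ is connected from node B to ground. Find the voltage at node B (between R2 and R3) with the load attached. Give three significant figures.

V ≈ 19.1 V

At node B, R3 is in parallel with the load: R3‖R_L = 26330 Ω.
Below node A the resistance is R2 + (R3‖R_L) = 29030 Ω, so V_A = 21.3 × 29030/29300 = 21.10 V.
Then V_B = V_A × (R3‖R_L)/(R2 + R3‖R_L) = 21.10 × 26330/29030 = 19.1 V.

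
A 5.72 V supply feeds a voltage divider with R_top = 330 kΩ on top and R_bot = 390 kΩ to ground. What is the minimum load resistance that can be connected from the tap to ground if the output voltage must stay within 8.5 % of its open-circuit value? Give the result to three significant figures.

Output resistance R_th = R_top‖R_bot = (330 × 390)/720.0 = 178.8 kΩ.
The fractional drop is R_th/(R_th + R_L); requiring this ≤ 0.0850 gives R_L ≥ R_th(1/0.0850 − 1) = 178.8 × 10.76 = 1.92 MΩ.

R_L(min) ≈ 1.92 MΩ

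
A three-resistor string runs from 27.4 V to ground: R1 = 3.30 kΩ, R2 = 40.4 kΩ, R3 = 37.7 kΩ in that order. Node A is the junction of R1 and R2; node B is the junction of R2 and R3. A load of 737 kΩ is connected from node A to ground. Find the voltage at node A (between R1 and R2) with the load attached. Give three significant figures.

V ≈ 26.2 V

Below node A the series string R2+R3 = 78.10 kΩ sits in parallel with the 737 kΩ load: 70.62 kΩ.
V_A = 27.4 × 70.62/(3.30 + 70.62) = 26.2 V.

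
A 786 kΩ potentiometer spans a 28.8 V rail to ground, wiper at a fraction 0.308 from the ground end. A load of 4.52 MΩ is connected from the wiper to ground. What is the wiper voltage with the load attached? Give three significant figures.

V ≈ 8.55 V

The wiper splits the pot into (1−α)R = 543.9 kΩ above and αR = 242.1 kΩ below.
Lower section ‖ load = 229.8 kΩ.
V_wiper = 28.8 × 229.8/(543.9 + 229.8) = 8.55 V.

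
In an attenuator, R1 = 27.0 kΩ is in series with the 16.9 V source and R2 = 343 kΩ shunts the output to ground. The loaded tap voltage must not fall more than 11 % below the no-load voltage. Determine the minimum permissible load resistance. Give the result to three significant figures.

R_L(min) ≈ 203 kΩ

Output resistance R_th = R1‖R2 = (27.0 × 343)/370.0 = 25.03 kΩ.
The fractional drop is R_th/(R_th + R_L); requiring this ≤ 0.110 gives R_L ≥ R_th(1/0.110 − 1) = 25.03 × 8.091 = 203 kΩ.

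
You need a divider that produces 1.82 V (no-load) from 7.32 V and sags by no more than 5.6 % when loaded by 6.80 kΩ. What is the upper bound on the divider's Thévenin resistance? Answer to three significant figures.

Loading drop = R_th/(R_th + R_L) ≤ 0.0560, so R_th ≤ R_L · ε/(1−ε) = 6.80 kΩ × 0.0560/0.9440 = 403 Ω.

R_th ≤ 403 Ω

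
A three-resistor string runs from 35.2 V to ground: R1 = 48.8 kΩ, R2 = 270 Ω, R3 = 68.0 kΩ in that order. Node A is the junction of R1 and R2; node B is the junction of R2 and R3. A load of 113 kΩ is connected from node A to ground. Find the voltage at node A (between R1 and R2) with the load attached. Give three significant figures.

V ≈ 16.4 V

Below node A the series string R2+R3 = 68270 Ω sits in parallel with the 113000 Ω load: 42560 Ω.
V_A = 35.2 × 42560/(48800 + 42560) = 16.4 V.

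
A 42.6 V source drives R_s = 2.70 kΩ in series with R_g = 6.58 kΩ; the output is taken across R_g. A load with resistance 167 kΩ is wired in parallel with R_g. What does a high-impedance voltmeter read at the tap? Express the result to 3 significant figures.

V_out ≈ 29.9 V

The load sits in parallel with R_g: R_g‖R_L = (6.58 × 167) / (6.58 + 167) = 6.331 kΩ.
V_out = 42.6 × 6.331 / (2.70 + 6.331) = 42.6 × 6.331/9.031 = 29.9 V.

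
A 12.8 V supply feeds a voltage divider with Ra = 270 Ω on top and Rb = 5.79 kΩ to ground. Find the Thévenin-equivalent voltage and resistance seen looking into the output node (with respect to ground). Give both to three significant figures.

V_th = 12.2 V, R_th = 258 Ω

V_th is the open-circuit tap voltage: 12.8 × 5790/(270 + 5790) = 12.2 V.
With the supply zeroed, Ra and Rb appear in parallel from the tap: R_th = Ra‖Rb = (270 × 5790)/6060 = 258 Ω.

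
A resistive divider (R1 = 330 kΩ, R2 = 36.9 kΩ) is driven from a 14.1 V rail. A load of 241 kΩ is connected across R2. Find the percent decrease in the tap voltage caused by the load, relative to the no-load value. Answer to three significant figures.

The divider's output (Thévenin) resistance is R1‖R2 = 33.19 kΩ.
Fractional drop under load = R_th/(R_th + R_L) = 33.19 / (33.19 + 241) = 0.1210.
So the output falls by 12.1 %.

12.1 %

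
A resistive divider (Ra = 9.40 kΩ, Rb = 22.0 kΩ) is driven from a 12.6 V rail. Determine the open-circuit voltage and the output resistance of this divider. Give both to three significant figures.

V_th = 8.83 V, R_th = 6.59 kΩ

V_th is the open-circuit tap voltage: 12.6 × 22.0/(9.40 + 22.0) = 8.83 V.
With the supply zeroed, Ra and Rb appear in parallel from the tap: R_th = Ra‖Rb = (9.40 × 22.0)/31.40 = 6.59 kΩ.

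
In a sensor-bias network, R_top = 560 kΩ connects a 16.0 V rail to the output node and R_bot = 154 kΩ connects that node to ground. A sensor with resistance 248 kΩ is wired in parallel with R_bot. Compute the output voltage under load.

The load sits in parallel with R_bot: R_bot‖R_L = (154 × 248) / (154 + 248) = 95.00 kΩ.
V_out = 16.0 × 95.00 / (560 + 95.00) = 16.0 × 95.00/655.0 = 2.32 V.

V_out ≈ 2.32 V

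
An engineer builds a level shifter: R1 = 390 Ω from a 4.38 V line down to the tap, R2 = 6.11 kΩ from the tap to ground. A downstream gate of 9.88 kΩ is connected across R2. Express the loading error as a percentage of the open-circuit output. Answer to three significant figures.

3.58 %

The divider's output (Thévenin) resistance is R1‖R2 = 366.6 Ω.
Fractional drop under load = R_th/(R_th + R_L) = 366.6 / (366.6 + 9880) = 0.03578.
So the output falls by 3.58 %.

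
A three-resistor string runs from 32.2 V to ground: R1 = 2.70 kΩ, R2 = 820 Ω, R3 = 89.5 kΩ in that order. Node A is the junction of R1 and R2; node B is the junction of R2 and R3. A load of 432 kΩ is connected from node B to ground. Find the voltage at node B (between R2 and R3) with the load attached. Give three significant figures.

V ≈ 30.7 V

At node B, R3 is in parallel with the load: R3‖R_L = 74140 Ω.
Below node A the resistance is R2 + (R3‖R_L) = 74960 Ω, so V_A = 32.2 × 74960/77660 = 31.08 V.
Then V_B = V_A × (R3‖R_L)/(R2 + R3‖R_L) = 31.08 × 74140/74960 = 30.7 V.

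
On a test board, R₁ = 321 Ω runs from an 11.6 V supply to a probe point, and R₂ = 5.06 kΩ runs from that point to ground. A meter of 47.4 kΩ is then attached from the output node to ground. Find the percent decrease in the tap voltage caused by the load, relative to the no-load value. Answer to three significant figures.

0.633 %

The divider's output (Thévenin) resistance is R₁‖R₂ = 301.9 Ω.
Fractional drop under load = R_th/(R_th + R_L) = 301.9 / (301.9 + 47400) = 0.006328.
So the output falls by 0.633 %.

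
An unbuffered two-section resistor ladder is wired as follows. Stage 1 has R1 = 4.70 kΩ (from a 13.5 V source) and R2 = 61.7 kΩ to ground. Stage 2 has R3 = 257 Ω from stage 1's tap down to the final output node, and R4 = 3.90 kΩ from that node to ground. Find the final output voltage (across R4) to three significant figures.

V_out ≈ 5.74 V

Stage 2 presents R3+R4 = 4157 Ω as a load on stage 1's tap.
Stage 1's lower leg becomes R2‖(R3+R4) = 3895 Ω, so V_mid = 13.5 × 3895/8595 = 6.117 V.
Stage 2 is itself unloaded: V_out = V_mid × R4/(R3+R4) = 6.117 × 3900/4157 = 5.74 V.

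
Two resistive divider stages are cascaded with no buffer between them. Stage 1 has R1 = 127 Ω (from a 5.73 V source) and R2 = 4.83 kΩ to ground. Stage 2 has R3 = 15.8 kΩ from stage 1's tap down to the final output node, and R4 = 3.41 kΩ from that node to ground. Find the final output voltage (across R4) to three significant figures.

Stage 2 presents R3+R4 = 19210 Ω as a load on stage 1's tap.
Stage 1's lower leg becomes R2‖(R3+R4) = 3860 Ω, so V_mid = 5.73 × 3860/3987 = 5.547 V.
Stage 2 is itself unloaded: V_out = V_mid × R4/(R3+R4) = 5.547 × 3410/19210 = 0.985 V.

V_out ≈ 0.985 V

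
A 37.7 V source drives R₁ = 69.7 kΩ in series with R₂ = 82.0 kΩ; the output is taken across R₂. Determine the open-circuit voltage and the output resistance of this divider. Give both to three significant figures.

V_th = 20.4 V, R_th = 37.7 kΩ

V_th is the open-circuit tap voltage: 37.7 × 82.0/(69.7 + 82.0) = 20.4 V.
With the supply zeroed, R₁ and R₂ appear in parallel from the tap: R_th = R₁‖R₂ = (69.7 × 82.0)/151.7 = 37.7 kΩ.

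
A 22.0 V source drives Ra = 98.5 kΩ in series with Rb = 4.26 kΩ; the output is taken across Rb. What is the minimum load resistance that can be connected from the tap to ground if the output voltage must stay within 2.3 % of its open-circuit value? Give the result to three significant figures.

Output resistance R_th = Ra‖Rb = (98.5 × 4.26)/102.8 = 4.083 kΩ.
The fractional drop is R_th/(R_th + R_L); requiring this ≤ 0.0230 gives R_L ≥ R_th(1/0.0230 − 1) = 4.083 × 42.48 = 173 kΩ.

R_L(min) ≈ 173 kΩ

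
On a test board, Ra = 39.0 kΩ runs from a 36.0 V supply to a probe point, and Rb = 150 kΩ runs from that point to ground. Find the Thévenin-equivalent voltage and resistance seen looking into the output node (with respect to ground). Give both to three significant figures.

V_th = 28.6 V, R_th = 31.0 kΩ

V_th is the open-circuit tap voltage: 36.0 × 150/(39.0 + 150) = 28.6 V.
With the supply zeroed, Ra and Rb appear in parallel from the tap: R_th = Ra‖Rb = (39.0 × 150)/189.0 = 31.0 kΩ.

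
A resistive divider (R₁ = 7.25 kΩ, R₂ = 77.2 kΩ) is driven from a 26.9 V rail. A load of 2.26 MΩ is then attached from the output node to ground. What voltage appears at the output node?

V_out ≈ 24.5 V

The load sits in parallel with R₂: R₂‖R_L = (77.2 × 2260) / (77.2 + 2260) = 74.65 kΩ.
V_out = 26.9 × 74.65 / (7.25 + 74.65) = 26.9 × 74.65/81.90 = 24.5 V.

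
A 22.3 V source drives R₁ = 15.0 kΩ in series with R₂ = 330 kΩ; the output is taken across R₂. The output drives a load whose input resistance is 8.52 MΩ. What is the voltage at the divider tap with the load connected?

V_out ≈ 21.3 V

The load sits in parallel with R₂: R₂‖R_L = (330 × 8520) / (330 + 8520) = 317.7 kΩ.
V_out = 22.3 × 317.7 / (15.0 + 317.7) = 22.3 × 317.7/332.7 = 21.3 V.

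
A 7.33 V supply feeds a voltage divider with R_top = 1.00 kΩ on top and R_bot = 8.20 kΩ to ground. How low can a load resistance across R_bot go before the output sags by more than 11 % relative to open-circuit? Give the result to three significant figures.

R_L(min) ≈ 7.21 kΩ

Output resistance R_th = R_top‖R_bot = (1000 × 8200)/9200 = 891.3 Ω.
The fractional drop is R_th/(R_th + R_L); requiring this ≤ 0.110 gives R_L ≥ R_th(1/0.110 − 1) = 891.3 × 8.091 = 7.21 kΩ.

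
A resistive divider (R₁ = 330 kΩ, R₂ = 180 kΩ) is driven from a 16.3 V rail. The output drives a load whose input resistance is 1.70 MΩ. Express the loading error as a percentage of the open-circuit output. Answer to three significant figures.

6.41 %

The divider's output (Thévenin) resistance is R₁‖R₂ = 116.5 kΩ.
Fractional drop under load = R_th/(R_th + R_L) = 116.5 / (116.5 + 1700) = 0.06412.
So the output falls by 6.41 %.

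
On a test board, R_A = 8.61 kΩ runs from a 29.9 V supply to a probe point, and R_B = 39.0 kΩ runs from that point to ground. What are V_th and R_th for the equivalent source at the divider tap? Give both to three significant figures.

V_th = 24.5 V, R_th = 7.05 kΩ

V_th is the open-circuit tap voltage: 29.9 × 39.0/(8.61 + 39.0) = 24.5 V.
With the supply zeroed, R_A and R_B appear in parallel from the tap: R_th = R_A‖R_B = (8.61 × 39.0)/47.61 = 7.05 kΩ.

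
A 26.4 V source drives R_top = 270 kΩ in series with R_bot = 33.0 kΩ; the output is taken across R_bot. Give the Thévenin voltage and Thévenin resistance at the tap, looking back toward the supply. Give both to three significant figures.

V_th is the open-circuit tap voltage: 26.4 × 33.0/(270 + 33.0) = 2.88 V.
With the supply zeroed, R_top and R_bot appear in parallel from the tap: R_th = R_top‖R_bot = (270 × 33.0)/303.0 = 29.4 kΩ.

V_th = 2.88 V, R_th = 29.4 kΩ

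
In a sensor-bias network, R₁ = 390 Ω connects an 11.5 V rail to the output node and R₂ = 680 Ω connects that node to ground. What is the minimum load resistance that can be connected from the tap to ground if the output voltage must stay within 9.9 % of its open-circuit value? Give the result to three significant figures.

Output resistance R_th = R₁‖R₂ = (390 × 680)/1070 = 247.9 Ω.
The fractional drop is R_th/(R_th + R_L); requiring this ≤ 0.0990 gives R_L ≥ R_th(1/0.0990 − 1) = 247.9 × 9.101 = 2.26 kΩ.

R_L(min) ≈ 2.26 kΩ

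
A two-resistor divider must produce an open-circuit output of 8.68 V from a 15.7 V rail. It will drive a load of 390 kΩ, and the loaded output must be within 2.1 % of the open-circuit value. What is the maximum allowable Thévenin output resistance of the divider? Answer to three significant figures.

R_th ≤ 8.37 kΩ

Loading drop = R_th/(R_th + R_L) ≤ 0.0210, so R_th ≤ R_L · ε/(1−ε) = 390 kΩ × 0.0210/0.9790 = 8.37 kΩ.
(Any R1, R2 with R2/(R1+R2) = 0.553 and R1‖R2 ≤ 8.37 kΩ will meet the spec.)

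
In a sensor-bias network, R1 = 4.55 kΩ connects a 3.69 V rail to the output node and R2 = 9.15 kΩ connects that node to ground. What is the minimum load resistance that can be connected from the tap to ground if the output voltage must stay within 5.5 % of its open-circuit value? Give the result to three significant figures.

R_L(min) ≈ 52.2 kΩ

Output resistance R_th = R1‖R2 = (4.55 × 9.15)/13.70 = 3.039 kΩ.
The fractional drop is R_th/(R_th + R_L); requiring this ≤ 0.0550 gives R_L ≥ R_th(1/0.0550 − 1) = 3.039 × 17.18 = 52.2 kΩ.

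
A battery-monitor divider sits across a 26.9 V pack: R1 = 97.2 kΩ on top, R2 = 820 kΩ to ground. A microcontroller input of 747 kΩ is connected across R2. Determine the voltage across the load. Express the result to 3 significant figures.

The load sits in parallel with R2: R2‖R_L = (820 × 747) / (820 + 747) = 390.9 kΩ.
V_out = 26.9 × 390.9 / (97.2 + 390.9) = 26.9 × 390.9/488.1 = 21.5 V.

V_out ≈ 21.5 V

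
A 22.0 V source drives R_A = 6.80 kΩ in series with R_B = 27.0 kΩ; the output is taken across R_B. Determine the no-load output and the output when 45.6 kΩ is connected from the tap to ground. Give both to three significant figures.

Open-circuit: V = 22.0 × 27.0/(6.80 + 27.0) = 17.6 V.
With the load, R_B becomes R_B‖R_L = 16.96 kΩ, so V = 22.0 × 16.96/23.76 = 15.7 V.

Unloaded: 17.6 V; loaded: 15.7 V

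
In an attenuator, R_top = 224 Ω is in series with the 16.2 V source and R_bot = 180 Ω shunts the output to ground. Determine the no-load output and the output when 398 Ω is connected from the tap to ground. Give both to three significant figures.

Open-circuit: V = 16.2 × 180/(224 + 180) = 7.22 V.
With the load, R_bot becomes R_bot‖R_L = 123.9 Ω, so V = 16.2 × 123.9/347.9 = 5.77 V.

Unloaded: 7.22 V; loaded: 5.77 V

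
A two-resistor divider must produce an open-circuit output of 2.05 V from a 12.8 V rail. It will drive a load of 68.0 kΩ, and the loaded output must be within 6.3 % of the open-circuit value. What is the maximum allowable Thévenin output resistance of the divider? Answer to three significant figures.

R_th ≤ 4.57 kΩ

Loading drop = R_th/(R_th + R_L) ≤ 0.0630, so R_th ≤ R_L · ε/(1−ε) = 68.0 kΩ × 0.0630/0.9370 = 4.57 kΩ.
(Any R1, R2 with R2/(R1+R2) = 0.160 and R1‖R2 ≤ 4.57 kΩ will meet the spec.)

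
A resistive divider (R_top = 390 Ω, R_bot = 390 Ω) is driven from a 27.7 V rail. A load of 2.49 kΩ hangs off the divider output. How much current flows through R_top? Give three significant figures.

R_bot‖R_L = 337.2 Ω, so the source sees R_top + R_bot‖R_L = 727.2 Ω.
I = 27.7 V / 727.2 Ω = 38.1 mA.

I ≈ 38.1 mA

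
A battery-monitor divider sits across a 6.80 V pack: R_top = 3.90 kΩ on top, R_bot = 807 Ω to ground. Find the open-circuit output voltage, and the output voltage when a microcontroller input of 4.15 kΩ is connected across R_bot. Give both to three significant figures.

Unloaded: 1.17 V; loaded: 1.00 V

Open-circuit: V = 6.80 × 807/(3900 + 807) = 1.17 V.
With the load, R_bot becomes R_bot‖R_L = 675.6 Ω, so V = 6.80 × 675.6/4576 = 1.00 V.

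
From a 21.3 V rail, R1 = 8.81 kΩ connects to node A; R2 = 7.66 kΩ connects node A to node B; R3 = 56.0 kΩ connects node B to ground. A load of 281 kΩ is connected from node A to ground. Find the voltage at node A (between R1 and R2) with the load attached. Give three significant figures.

Below node A the series string R2+R3 = 63.66 kΩ sits in parallel with the 281 kΩ load: 51.90 kΩ.
V_A = 21.3 × 51.90/(8.81 + 51.90) = 18.2 V.

V ≈ 18.2 V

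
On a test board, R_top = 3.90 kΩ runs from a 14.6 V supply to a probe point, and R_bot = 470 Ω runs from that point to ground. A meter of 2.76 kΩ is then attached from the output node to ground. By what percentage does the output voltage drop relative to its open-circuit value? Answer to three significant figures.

The divider's output (Thévenin) resistance is R_top‖R_bot = 419.5 Ω.
Fractional drop under load = R_th/(R_th + R_L) = 419.5 / (419.5 + 2760) = 0.1319.
So the output falls by 13.2 %.

13.2 %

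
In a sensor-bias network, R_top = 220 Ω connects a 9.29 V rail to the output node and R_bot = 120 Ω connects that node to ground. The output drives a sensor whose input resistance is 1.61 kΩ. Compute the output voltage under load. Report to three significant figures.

The load sits in parallel with R_bot: R_bot‖R_L = (120 × 1610) / (120 + 1610) = 111.7 Ω.
V_out = 9.29 × 111.7 / (220 + 111.7) = 9.29 × 111.7/331.7 = 3.13 V.
(Unloaded it would have been 3.28 V.)

V_out ≈ 3.13 V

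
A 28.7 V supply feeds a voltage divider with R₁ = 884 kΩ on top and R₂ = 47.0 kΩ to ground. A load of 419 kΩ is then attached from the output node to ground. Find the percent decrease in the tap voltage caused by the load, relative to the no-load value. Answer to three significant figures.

The divider's output (Thévenin) resistance is R₁‖R₂ = 44.63 kΩ.
Fractional drop under load = R_th/(R_th + R_L) = 44.63 / (44.63 + 419) = 0.09626.
So the output falls by 9.63 %.

9.63 %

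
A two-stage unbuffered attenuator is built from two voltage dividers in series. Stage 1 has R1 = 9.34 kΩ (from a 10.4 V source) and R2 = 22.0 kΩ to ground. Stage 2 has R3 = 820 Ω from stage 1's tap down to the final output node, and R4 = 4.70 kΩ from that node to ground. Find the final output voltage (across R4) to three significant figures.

V_out ≈ 2.84 V

Stage 2 presents R3+R4 = 5520 Ω as a load on stage 1's tap.
Stage 1's lower leg becomes R2‖(R3+R4) = 4413 Ω, so V_mid = 10.4 × 4413/13750 = 3.337 V.
Stage 2 is itself unloaded: V_out = V_mid × R4/(R3+R4) = 3.337 × 4700/5520 = 2.84 V.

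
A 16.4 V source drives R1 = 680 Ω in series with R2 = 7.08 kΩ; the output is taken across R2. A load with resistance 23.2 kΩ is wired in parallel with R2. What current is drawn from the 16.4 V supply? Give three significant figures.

I ≈ 2.69 mA

R2‖R_L = 5425 Ω, so the source sees R1 + R2‖R_L = 6105 Ω.
I = 16.4 V / 6105 Ω = 2.69 mA.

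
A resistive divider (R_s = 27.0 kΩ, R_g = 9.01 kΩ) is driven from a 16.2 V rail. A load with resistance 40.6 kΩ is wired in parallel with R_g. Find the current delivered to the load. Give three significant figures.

I_L ≈ 0.0856 mA

R_g‖R_L = 7.374 kΩ; V_out = 16.2 × 7.374/34.37 = 3.475 V.
I_L = V_out / R_L = 3.475 / 40.6 kΩ = 0.0856 mA.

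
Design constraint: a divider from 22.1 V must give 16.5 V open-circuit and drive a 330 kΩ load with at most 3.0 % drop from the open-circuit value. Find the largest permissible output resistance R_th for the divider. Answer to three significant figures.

Loading drop = R_th/(R_th + R_L) ≤ 0.0300, so R_th ≤ R_L · ε/(1−ε) = 330 kΩ × 0.0300/0.9700 = 10.2 kΩ.

R_th ≤ 10.2 kΩ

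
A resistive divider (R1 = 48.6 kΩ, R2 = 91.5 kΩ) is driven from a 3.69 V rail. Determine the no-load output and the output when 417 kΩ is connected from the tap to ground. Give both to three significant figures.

Unloaded: 2.41 V; loaded: 2.24 V

Open-circuit: V = 3.69 × 91.5/(48.6 + 91.5) = 2.41 V.
With the load, R2 becomes R2‖R_L = 75.04 kΩ, so V = 3.69 × 75.04/123.6 = 2.24 V.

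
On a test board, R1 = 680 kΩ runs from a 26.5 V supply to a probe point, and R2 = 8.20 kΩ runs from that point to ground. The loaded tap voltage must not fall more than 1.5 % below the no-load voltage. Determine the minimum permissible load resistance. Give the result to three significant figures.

Output resistance R_th = R1‖R2 = (680 × 8.20)/688.2 = 8.102 kΩ.
The fractional drop is R_th/(R_th + R_L); requiring this ≤ 0.0150 gives R_L ≥ R_th(1/0.0150 − 1) = 8.102 × 65.67 = 532 kΩ.

R_L(min) ≈ 532 kΩ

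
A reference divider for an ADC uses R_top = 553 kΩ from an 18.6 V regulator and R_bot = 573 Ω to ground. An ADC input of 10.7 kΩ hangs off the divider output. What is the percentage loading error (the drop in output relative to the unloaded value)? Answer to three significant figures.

The divider's output (Thévenin) resistance is R_top‖R_bot = 572.4 Ω.
Fractional drop under load = R_th/(R_th + R_L) = 572.4 / (572.4 + 10700) = 0.05078.
So the output falls by 5.08 %.

5.08 %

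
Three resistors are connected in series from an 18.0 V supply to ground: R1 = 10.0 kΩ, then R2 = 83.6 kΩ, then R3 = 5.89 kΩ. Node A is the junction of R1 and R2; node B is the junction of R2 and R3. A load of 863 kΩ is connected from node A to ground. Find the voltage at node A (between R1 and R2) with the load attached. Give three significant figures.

Below node A the series string R2+R3 = 89.49 kΩ sits in parallel with the 863 kΩ load: 81.08 kΩ.
V_A = 18.0 × 81.08/(10.0 + 81.08) = 16.0 V.

V ≈ 16.0 V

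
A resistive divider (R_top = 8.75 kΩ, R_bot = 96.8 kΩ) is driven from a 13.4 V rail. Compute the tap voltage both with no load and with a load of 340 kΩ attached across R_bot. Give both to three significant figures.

Unloaded: 12.3 V; loaded: 12.0 V

Open-circuit: V = 13.4 × 96.8/(8.75 + 96.8) = 12.3 V.
With the load, R_bot becomes R_bot‖R_L = 75.35 kΩ, so V = 13.4 × 75.35/84.10 = 12.0 V.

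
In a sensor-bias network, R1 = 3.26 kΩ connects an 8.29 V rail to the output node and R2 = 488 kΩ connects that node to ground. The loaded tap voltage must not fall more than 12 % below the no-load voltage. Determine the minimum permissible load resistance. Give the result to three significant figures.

R_L(min) ≈ 23.7 kΩ

Output resistance R_th = R1‖R2 = (3.26 × 488)/491.3 = 3.238 kΩ.
The fractional drop is R_th/(R_th + R_L); requiring this ≤ 0.120 gives R_L ≥ R_th(1/0.120 − 1) = 3.238 × 7.333 = 23.7 kΩ.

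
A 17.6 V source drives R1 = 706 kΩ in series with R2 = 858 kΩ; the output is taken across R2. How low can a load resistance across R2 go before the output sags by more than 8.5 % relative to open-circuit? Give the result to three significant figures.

R_L(min) ≈ 4.17 MΩ

Output resistance R_th = R1‖R2 = (706 × 858)/1564 = 387.3 kΩ.
The fractional drop is R_th/(R_th + R_L); requiring this ≤ 0.0850 gives R_L ≥ R_th(1/0.0850 − 1) = 387.3 × 10.76 = 4.17 MΩ.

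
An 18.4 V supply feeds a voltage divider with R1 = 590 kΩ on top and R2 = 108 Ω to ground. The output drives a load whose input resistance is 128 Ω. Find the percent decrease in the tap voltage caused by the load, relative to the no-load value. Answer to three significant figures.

The divider's output (Thévenin) resistance is R1‖R2 = 108.0 Ω.
Fractional drop under load = R_th/(R_th + R_L) = 108.0 / (108.0 + 128) = 0.4576.
So the output falls by 45.8 %.

45.8 %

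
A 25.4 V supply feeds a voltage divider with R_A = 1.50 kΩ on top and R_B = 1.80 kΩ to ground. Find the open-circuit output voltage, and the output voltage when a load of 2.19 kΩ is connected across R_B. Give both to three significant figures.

Unloaded: 13.9 V; loaded: 10.1 V

Open-circuit: V = 25.4 × 1.80/(1.50 + 1.80) = 13.9 V.
With the load, R_B becomes R_B‖R_L = 0.9880 kΩ, so V = 25.4 × 0.9880/2.488 = 10.1 V.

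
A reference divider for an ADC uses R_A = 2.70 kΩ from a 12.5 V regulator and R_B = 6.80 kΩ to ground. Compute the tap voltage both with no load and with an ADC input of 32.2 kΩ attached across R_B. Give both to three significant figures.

Unloaded: 8.95 V; loaded: 8.44 V

Open-circuit: V = 12.5 × 6.80/(2.70 + 6.80) = 8.95 V.
With the load, R_B becomes R_B‖R_L = 5.614 kΩ, so V = 12.5 × 5.614/8.314 = 8.44 V.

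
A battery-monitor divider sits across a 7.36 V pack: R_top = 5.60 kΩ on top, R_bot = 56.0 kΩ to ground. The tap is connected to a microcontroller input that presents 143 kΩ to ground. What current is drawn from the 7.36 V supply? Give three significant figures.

R_bot‖R_L = 40.24 kΩ, so the source sees R_top + R_bot‖R_L = 45.84 kΩ.
I = 7.36 V / 45.84 kΩ = 0.161 mA.

I ≈ 0.161 mA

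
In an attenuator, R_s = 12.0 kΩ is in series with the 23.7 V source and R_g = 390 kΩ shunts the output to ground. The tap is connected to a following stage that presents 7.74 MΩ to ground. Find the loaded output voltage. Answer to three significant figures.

V_out ≈ 23.0 V

The load sits in parallel with R_g: R_g‖R_L = (390 × 7740) / (390 + 7740) = 371.3 kΩ.
V_out = 23.7 × 371.3 / (12.0 + 371.3) = 23.7 × 371.3/383.3 = 23.0 V.
(Unloaded it would have been 23.0 V.)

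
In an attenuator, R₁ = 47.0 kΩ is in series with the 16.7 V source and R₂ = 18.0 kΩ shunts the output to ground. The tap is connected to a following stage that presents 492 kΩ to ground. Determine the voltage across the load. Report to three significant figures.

The load sits in parallel with R₂: R₂‖R_L = (18.0 × 492) / (18.0 + 492) = 17.36 kΩ.
V_out = 16.7 × 17.36 / (47.0 + 17.36) = 16.7 × 17.36/64.36 = 4.51 V.

V_out ≈ 4.51 V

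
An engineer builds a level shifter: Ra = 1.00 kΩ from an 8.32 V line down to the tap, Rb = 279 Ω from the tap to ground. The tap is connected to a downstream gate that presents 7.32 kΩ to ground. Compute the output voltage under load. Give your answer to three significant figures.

V_out ≈ 1.76 V

The load sits in parallel with Rb: Rb‖R_L = (279 × 7320) / (279 + 7320) = 268.8 Ω.
V_out = 8.32 × 268.8 / (1000 + 268.8) = 8.32 × 268.8/1269 = 1.76 V.
(Unloaded it would have been 1.81 V.)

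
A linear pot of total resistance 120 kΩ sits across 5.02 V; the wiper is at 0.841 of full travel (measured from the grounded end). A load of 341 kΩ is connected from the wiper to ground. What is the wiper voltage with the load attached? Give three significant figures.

V ≈ 4.03 V

The wiper splits the pot into (1−α)R = 19.08 kΩ above and αR = 100.9 kΩ below.
Lower section ‖ load = 77.87 kΩ.
V_wiper = 5.02 × 77.87/(19.08 + 77.87) = 4.03 V.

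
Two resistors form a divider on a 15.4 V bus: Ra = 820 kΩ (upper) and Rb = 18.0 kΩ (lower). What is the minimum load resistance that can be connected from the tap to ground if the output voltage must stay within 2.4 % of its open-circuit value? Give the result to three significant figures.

Output resistance R_th = Ra‖Rb = (820 × 18.0)/838.0 = 17.61 kΩ.
The fractional drop is R_th/(R_th + R_L); requiring this ≤ 0.0240 gives R_L ≥ R_th(1/0.0240 − 1) = 17.61 × 40.67 = 716 kΩ.

R_L(min) ≈ 716 kΩ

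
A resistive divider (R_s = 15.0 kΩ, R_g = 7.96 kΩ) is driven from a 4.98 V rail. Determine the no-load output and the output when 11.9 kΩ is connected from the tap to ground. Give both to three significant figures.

Open-circuit: V = 4.98 × 7.96/(15.0 + 7.96) = 1.73 V.
With the load, R_g becomes R_g‖R_L = 4.770 kΩ, so V = 4.98 × 4.770/19.77 = 1.20 V.

Unloaded: 1.73 V; loaded: 1.20 V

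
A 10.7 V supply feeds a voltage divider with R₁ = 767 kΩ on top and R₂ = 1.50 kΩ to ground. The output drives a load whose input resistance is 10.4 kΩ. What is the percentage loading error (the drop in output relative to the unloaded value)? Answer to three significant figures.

Unloaded V = 10.7 × 1.50/768.5 = 0.020885 V.
Loaded: R₂‖R_L = 1.311 kΩ, giving V = 10.7 × 1.311/768.3 = 0.018257 V.
Drop = (0.020885 − 0.018257) / 0.020885 = 12.6 %.

12.6 %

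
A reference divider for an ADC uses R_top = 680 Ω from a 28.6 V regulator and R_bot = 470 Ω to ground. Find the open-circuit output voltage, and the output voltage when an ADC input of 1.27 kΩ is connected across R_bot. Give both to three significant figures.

Open-circuit: V = 28.6 × 470/(680 + 470) = 11.7 V.
With the load, R_bot becomes R_bot‖R_L = 343.0 Ω, so V = 28.6 × 343.0/1023 = 9.59 V.

Unloaded: 11.7 V; loaded: 9.59 V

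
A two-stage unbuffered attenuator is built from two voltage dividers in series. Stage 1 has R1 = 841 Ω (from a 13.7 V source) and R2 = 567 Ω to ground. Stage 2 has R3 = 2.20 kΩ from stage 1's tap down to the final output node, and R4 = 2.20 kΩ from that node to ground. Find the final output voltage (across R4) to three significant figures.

Stage 2 presents R3+R4 = 4400 Ω as a load on stage 1's tap.
Stage 1's lower leg becomes R2‖(R3+R4) = 502.3 Ω, so V_mid = 13.7 × 502.3/1343 = 5.123 V.
Stage 2 is itself unloaded: V_out = V_mid × R4/(R3+R4) = 5.123 × 2200/4400 = 2.56 V.

V_out ≈ 2.56 V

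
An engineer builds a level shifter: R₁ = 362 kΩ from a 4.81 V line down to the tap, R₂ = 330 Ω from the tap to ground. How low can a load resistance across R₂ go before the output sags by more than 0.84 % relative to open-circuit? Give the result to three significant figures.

Output resistance R_th = R₁‖R₂ = (362000 × 330)/362300 = 329.7 Ω.
The fractional drop is R_th/(R_th + R_L); requiring this ≤ 0.00840 gives R_L ≥ R_th(1/0.00840 − 1) = 329.7 × 118.0 = 38.9 kΩ.

R_L(min) ≈ 38.9 kΩ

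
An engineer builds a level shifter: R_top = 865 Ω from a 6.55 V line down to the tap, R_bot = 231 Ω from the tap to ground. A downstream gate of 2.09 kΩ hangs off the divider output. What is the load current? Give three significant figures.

I_L ≈ 0.608 mA

R_bot‖R_L = 208.0 Ω; V_out = 6.55 × 208.0/1073 = 1.270 V.
I_L = V_out / R_L = 1.270 / 2.09 kΩ = 0.608 mA.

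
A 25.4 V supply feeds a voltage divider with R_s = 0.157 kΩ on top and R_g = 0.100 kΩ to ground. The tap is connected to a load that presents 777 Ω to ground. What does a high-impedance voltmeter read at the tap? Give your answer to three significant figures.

V_out ≈ 9.16 V

The load sits in parallel with R_g: R_g‖R_L = (100 × 777) / (100 + 777) = 88.60 Ω.
V_out = 25.4 × 88.60 / (157 + 88.60) = 25.4 × 88.60/245.6 = 9.16 V.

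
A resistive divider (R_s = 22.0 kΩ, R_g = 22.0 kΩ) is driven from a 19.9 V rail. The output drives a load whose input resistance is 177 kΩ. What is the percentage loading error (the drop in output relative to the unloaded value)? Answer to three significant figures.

The divider's output (Thévenin) resistance is R_s‖R_g = 11.00 kΩ.
Fractional drop under load = R_th/(R_th + R_L) = 11.00 / (11.00 + 177) = 0.05851.
So the output falls by 5.85 %.

5.85 %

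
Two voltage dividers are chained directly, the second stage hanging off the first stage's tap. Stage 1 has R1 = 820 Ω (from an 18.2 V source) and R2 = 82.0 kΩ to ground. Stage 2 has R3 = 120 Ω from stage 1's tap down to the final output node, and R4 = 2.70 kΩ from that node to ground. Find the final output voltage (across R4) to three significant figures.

V_out ≈ 13.4 V

Stage 2 presents R3+R4 = 2820 Ω as a load on stage 1's tap.
Stage 1's lower leg becomes R2‖(R3+R4) = 2726 Ω, so V_mid = 18.2 × 2726/3546 = 13.99 V.
Stage 2 is itself unloaded: V_out = V_mid × R4/(R3+R4) = 13.99 × 2700/2820 = 13.4 V.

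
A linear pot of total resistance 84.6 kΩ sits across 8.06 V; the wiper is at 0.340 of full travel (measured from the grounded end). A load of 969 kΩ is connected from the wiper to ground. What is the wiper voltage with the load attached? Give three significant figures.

The wiper splits the pot into (1−α)R = 55.84 kΩ above and αR = 28.76 kΩ below.
Lower section ‖ load = 27.93 kΩ.
V_wiper = 8.06 × 27.93/(55.84 + 27.93) = 2.69 V.

V ≈ 2.69 V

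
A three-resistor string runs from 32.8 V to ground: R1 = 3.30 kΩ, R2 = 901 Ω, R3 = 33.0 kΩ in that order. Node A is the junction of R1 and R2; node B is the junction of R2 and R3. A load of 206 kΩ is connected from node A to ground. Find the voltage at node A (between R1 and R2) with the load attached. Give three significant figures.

V ≈ 29.5 V

Below node A the series string R2+R3 = 33900 Ω sits in parallel with the 206000 Ω load: 29110 Ω.
V_A = 32.8 × 29110/(3300 + 29110) = 29.5 V.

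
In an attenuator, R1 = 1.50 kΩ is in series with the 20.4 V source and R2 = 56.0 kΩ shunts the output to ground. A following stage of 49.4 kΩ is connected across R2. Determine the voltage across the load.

V_out ≈ 19.3 V

The load sits in parallel with R2: R2‖R_L = (56.0 × 49.4) / (56.0 + 49.4) = 26.25 kΩ.
V_out = 20.4 × 26.25 / (1.50 + 26.25) = 20.4 × 26.25/27.75 = 19.3 V.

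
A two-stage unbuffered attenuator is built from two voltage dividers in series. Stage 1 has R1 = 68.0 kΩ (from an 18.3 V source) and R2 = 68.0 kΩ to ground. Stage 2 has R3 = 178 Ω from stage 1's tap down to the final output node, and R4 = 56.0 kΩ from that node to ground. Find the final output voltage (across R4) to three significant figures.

Stage 2 presents R3+R4 = 56180 Ω as a load on stage 1's tap.
Stage 1's lower leg becomes R2‖(R3+R4) = 30760 Ω, so V_mid = 18.3 × 30760/98760 = 5.700 V.
Stage 2 is itself unloaded: V_out = V_mid × R4/(R3+R4) = 5.700 × 56000/56180 = 5.68 V.

V_out ≈ 5.68 V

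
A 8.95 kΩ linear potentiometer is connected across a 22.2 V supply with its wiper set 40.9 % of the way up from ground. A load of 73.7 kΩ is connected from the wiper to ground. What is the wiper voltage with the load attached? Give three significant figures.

The wiper splits the pot into (1−α)R = 5.289 kΩ above and αR = 3.661 kΩ below.
Lower section ‖ load = 3.487 kΩ.
V_wiper = 22.2 × 3.487/(5.289 + 3.487) = 8.82 V.

V ≈ 8.82 V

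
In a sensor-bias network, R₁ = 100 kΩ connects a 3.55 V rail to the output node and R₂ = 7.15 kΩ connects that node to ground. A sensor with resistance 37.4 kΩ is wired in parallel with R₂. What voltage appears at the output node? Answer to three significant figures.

The load sits in parallel with R₂: R₂‖R_L = (7.15 × 37.4) / (7.15 + 37.4) = 6.002 kΩ.
V_out = 3.55 × 6.002 / (100 + 6.002) = 3.55 × 6.002/106.0 = 0.201 V.

V_out ≈ 0.201 V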